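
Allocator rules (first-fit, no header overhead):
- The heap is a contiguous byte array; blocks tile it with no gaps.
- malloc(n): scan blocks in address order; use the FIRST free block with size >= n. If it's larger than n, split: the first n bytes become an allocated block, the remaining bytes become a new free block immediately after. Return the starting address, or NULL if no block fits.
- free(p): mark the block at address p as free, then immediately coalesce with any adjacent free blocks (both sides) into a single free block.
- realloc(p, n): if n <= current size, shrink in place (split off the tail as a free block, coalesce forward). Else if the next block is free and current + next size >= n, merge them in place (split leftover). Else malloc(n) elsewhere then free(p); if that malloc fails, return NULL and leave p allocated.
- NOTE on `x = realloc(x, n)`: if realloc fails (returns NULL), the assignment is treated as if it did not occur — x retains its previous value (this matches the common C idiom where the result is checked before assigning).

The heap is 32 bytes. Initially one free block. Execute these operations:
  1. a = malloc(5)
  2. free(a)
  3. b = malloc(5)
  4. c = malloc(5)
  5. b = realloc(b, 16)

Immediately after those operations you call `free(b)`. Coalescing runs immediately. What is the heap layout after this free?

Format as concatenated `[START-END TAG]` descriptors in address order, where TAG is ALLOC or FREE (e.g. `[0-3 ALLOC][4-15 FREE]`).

Answer: [0-4 FREE][5-9 ALLOC][10-31 FREE]

Derivation:
Op 1: a = malloc(5) -> a = 0; heap: [0-4 ALLOC][5-31 FREE]
Op 2: free(a) -> (freed a); heap: [0-31 FREE]
Op 3: b = malloc(5) -> b = 0; heap: [0-4 ALLOC][5-31 FREE]
Op 4: c = malloc(5) -> c = 5; heap: [0-4 ALLOC][5-9 ALLOC][10-31 FREE]
Op 5: b = realloc(b, 16) -> b = 10; heap: [0-4 FREE][5-9 ALLOC][10-25 ALLOC][26-31 FREE]
free(b): b = 10 -> block [10-25 ALLOC]; mark free, coalesce with adjacent free neighbors -> [0-4 FREE][5-9 ALLOC][10-31 FREE]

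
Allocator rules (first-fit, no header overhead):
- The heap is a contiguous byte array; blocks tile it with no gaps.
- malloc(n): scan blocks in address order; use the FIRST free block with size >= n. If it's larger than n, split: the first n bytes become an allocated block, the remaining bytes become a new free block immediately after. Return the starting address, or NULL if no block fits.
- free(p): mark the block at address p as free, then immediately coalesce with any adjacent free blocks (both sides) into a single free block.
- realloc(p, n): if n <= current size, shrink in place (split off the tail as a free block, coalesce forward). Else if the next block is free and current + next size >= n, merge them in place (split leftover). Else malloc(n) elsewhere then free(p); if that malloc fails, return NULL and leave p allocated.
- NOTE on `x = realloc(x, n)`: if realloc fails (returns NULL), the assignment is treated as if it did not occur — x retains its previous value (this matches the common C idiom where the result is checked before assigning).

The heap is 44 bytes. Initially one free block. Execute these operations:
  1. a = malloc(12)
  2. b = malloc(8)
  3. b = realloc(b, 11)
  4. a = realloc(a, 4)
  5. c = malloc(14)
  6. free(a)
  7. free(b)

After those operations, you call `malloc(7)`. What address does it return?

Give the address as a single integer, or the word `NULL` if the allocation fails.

Answer: 0

Derivation:
Op 1: a = malloc(12) -> a = 0; heap: [0-11 ALLOC][12-43 FREE]
Op 2: b = malloc(8) -> b = 12; heap: [0-11 ALLOC][12-19 ALLOC][20-43 FREE]
Op 3: b = realloc(b, 11) -> b = 12; heap: [0-11 ALLOC][12-22 ALLOC][23-43 FREE]
Op 4: a = realloc(a, 4) -> a = 0; heap: [0-3 ALLOC][4-11 FREE][12-22 ALLOC][23-43 FREE]
Op 5: c = malloc(14) -> c = 23; heap: [0-3 ALLOC][4-11 FREE][12-22 ALLOC][23-36 ALLOC][37-43 FREE]
Op 6: free(a) -> (freed a); heap: [0-11 FREE][12-22 ALLOC][23-36 ALLOC][37-43 FREE]
Op 7: free(b) -> (freed b); heap: [0-22 FREE][23-36 ALLOC][37-43 FREE]
malloc(7): first-fit scan over [0-22 FREE][23-36 ALLOC][37-43 FREE] -> 0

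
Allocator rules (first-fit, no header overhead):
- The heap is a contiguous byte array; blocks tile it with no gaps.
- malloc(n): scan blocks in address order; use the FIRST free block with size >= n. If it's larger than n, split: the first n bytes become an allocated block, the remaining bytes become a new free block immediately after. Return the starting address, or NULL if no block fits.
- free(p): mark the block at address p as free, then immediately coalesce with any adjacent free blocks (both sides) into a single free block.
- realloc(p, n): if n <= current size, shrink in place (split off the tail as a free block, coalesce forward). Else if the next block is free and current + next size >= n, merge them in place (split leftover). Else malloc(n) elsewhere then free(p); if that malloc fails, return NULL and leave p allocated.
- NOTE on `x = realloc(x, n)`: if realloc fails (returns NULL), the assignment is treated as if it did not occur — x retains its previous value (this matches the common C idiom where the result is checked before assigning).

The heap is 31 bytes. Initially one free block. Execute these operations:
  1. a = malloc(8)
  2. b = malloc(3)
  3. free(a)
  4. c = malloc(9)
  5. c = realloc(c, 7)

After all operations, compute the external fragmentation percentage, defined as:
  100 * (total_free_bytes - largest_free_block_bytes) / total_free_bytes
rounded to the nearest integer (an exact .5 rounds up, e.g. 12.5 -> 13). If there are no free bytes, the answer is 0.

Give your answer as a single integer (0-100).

Answer: 38

Derivation:
Op 1: a = malloc(8) -> a = 0; heap: [0-7 ALLOC][8-30 FREE]
Op 2: b = malloc(3) -> b = 8; heap: [0-7 ALLOC][8-10 ALLOC][11-30 FREE]
Op 3: free(a) -> (freed a); heap: [0-7 FREE][8-10 ALLOC][11-30 FREE]
Op 4: c = malloc(9) -> c = 11; heap: [0-7 FREE][8-10 ALLOC][11-19 ALLOC][20-30 FREE]
Op 5: c = realloc(c, 7) -> c = 11; heap: [0-7 FREE][8-10 ALLOC][11-17 ALLOC][18-30 FREE]
Free blocks: [8 13] total_free=21 largest=13 -> 100*(21-13)/21 = 800/21 ≈ 38.095 -> rounds to 38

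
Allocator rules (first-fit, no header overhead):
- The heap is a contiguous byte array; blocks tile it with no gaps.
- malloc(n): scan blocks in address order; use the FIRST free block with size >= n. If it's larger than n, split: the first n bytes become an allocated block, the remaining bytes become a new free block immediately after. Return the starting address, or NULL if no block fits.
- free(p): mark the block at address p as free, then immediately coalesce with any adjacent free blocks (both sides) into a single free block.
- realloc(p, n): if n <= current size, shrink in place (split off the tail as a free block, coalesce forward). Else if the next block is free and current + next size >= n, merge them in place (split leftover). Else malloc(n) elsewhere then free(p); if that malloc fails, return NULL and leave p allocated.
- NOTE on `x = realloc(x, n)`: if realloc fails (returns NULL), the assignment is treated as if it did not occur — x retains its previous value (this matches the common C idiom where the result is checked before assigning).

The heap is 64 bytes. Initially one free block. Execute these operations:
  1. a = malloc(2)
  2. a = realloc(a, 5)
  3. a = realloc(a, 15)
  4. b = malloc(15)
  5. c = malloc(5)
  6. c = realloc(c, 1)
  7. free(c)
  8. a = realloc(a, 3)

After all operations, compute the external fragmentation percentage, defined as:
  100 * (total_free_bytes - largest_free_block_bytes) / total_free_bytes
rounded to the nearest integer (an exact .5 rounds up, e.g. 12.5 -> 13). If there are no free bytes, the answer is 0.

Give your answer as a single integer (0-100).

Answer: 26

Derivation:
Op 1: a = malloc(2) -> a = 0; heap: [0-1 ALLOC][2-63 FREE]
Op 2: a = realloc(a, 5) -> a = 0; heap: [0-4 ALLOC][5-63 FREE]
Op 3: a = realloc(a, 15) -> a = 0; heap: [0-14 ALLOC][15-63 FREE]
Op 4: b = malloc(15) -> b = 15; heap: [0-14 ALLOC][15-29 ALLOC][30-63 FREE]
Op 5: c = malloc(5) -> c = 30; heap: [0-14 ALLOC][15-29 ALLOC][30-34 ALLOC][35-63 FREE]
Op 6: c = realloc(c, 1) -> c = 30; heap: [0-14 ALLOC][15-29 ALLOC][30-30 ALLOC][31-63 FREE]
Op 7: free(c) -> (freed c); heap: [0-14 ALLOC][15-29 ALLOC][30-63 FREE]
Op 8: a = realloc(a, 3) -> a = 0; heap: [0-2 ALLOC][3-14 FREE][15-29 ALLOC][30-63 FREE]
Free blocks: [12 34] total_free=46 largest=34 -> 100*(46-34)/46 = 1200/46 ≈ 26.087 -> rounds to 26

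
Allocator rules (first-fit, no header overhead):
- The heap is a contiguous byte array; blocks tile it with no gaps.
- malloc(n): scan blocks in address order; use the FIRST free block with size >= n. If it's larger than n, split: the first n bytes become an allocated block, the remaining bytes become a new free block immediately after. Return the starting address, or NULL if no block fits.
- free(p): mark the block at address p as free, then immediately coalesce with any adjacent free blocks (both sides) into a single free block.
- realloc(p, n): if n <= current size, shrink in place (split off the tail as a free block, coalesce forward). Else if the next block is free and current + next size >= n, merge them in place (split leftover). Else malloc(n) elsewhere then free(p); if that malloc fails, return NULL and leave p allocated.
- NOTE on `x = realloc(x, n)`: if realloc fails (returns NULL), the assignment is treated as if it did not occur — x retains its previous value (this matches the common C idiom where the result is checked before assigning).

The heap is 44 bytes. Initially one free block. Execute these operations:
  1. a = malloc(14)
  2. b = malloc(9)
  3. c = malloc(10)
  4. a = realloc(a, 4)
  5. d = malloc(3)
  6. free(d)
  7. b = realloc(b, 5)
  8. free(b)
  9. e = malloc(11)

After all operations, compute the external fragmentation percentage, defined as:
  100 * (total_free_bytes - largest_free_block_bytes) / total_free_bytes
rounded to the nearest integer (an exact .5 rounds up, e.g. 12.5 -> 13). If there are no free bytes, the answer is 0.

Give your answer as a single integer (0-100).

Answer: 42

Derivation:
Op 1: a = malloc(14) -> a = 0; heap: [0-13 ALLOC][14-43 FREE]
Op 2: b = malloc(9) -> b = 14; heap: [0-13 ALLOC][14-22 ALLOC][23-43 FREE]
Op 3: c = malloc(10) -> c = 23; heap: [0-13 ALLOC][14-22 ALLOC][23-32 ALLOC][33-43 FREE]
Op 4: a = realloc(a, 4) -> a = 0; heap: [0-3 ALLOC][4-13 FREE][14-22 ALLOC][23-32 ALLOC][33-43 FREE]
Op 5: d = malloc(3) -> d = 4; heap: [0-3 ALLOC][4-6 ALLOC][7-13 FREE][14-22 ALLOC][23-32 ALLOC][33-43 FREE]
Op 6: free(d) -> (freed d); heap: [0-3 ALLOC][4-13 FREE][14-22 ALLOC][23-32 ALLOC][33-43 FREE]
Op 7: b = realloc(b, 5) -> b = 14; heap: [0-3 ALLOC][4-13 FREE][14-18 ALLOC][19-22 FREE][23-32 ALLOC][33-43 FREE]
Op 8: free(b) -> (freed b); heap: [0-3 ALLOC][4-22 FREE][23-32 ALLOC][33-43 FREE]
Op 9: e = malloc(11) -> e = 4; heap: [0-3 ALLOC][4-14 ALLOC][15-22 FREE][23-32 ALLOC][33-43 FREE]
Free blocks: [8 11] total_free=19 largest=11 -> 100*(19-11)/19 = 800/19 ≈ 42.105 -> rounds to 42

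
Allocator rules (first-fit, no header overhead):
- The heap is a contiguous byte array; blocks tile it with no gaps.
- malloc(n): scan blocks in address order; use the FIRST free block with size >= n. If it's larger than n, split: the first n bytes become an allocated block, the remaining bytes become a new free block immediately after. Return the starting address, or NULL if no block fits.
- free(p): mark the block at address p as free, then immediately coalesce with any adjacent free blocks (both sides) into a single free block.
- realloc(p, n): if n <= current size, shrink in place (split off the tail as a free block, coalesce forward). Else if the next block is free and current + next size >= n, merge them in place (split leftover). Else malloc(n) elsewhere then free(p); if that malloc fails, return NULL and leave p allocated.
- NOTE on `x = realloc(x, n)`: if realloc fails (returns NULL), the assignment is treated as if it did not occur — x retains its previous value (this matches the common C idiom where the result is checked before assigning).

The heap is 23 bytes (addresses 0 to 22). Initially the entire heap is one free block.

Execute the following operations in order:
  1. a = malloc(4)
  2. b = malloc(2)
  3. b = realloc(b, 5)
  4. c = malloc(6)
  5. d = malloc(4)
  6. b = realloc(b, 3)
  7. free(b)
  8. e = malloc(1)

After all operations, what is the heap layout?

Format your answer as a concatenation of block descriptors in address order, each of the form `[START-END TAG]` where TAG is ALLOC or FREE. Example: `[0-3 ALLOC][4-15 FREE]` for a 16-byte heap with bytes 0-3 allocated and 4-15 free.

Answer: [0-3 ALLOC][4-4 ALLOC][5-8 FREE][9-14 ALLOC][15-18 ALLOC][19-22 FREE]

Derivation:
Op 1: a = malloc(4) -> a = 0; heap: [0-3 ALLOC][4-22 FREE]
Op 2: b = malloc(2) -> b = 4; heap: [0-3 ALLOC][4-5 ALLOC][6-22 FREE]
Op 3: b = realloc(b, 5) -> b = 4; heap: [0-3 ALLOC][4-8 ALLOC][9-22 FREE]
Op 4: c = malloc(6) -> c = 9; heap: [0-3 ALLOC][4-8 ALLOC][9-14 ALLOC][15-22 FREE]
Op 5: d = malloc(4) -> d = 15; heap: [0-3 ALLOC][4-8 ALLOC][9-14 ALLOC][15-18 ALLOC][19-22 FREE]
Op 6: b = realloc(b, 3) -> b = 4; heap: [0-3 ALLOC][4-6 ALLOC][7-8 FREE][9-14 ALLOC][15-18 ALLOC][19-22 FREE]
Op 7: free(b) -> (freed b); heap: [0-3 ALLOC][4-8 FREE][9-14 ALLOC][15-18 ALLOC][19-22 FREE]
Op 8: e = malloc(1) -> e = 4; heap: [0-3 ALLOC][4-4 ALLOC][5-8 FREE][9-14 ALLOC][15-18 ALLOC][19-22 FREE]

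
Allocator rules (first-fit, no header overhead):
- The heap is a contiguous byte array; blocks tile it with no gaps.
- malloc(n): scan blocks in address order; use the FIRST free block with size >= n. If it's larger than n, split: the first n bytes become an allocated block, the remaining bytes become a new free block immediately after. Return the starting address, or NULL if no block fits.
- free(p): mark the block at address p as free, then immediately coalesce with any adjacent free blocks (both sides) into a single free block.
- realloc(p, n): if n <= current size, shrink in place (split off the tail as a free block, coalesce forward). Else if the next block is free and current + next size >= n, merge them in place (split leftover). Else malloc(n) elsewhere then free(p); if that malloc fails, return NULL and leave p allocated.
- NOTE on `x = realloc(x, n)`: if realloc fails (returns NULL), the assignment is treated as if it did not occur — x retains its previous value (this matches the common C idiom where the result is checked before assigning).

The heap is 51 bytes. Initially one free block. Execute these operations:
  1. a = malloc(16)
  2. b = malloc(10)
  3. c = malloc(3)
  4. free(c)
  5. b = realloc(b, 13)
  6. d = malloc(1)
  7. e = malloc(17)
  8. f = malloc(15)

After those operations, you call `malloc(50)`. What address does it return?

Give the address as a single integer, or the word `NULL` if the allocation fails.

Op 1: a = malloc(16) -> a = 0; heap: [0-15 ALLOC][16-50 FREE]
Op 2: b = malloc(10) -> b = 16; heap: [0-15 ALLOC][16-25 ALLOC][26-50 FREE]
Op 3: c = malloc(3) -> c = 26; heap: [0-15 ALLOC][16-25 ALLOC][26-28 ALLOC][29-50 FREE]
Op 4: free(c) -> (freed c); heap: [0-15 ALLOC][16-25 ALLOC][26-50 FREE]
Op 5: b = realloc(b, 13) -> b = 16; heap: [0-15 ALLOC][16-28 ALLOC][29-50 FREE]
Op 6: d = malloc(1) -> d = 29; heap: [0-15 ALLOC][16-28 ALLOC][29-29 ALLOC][30-50 FREE]
Op 7: e = malloc(17) -> e = 30; heap: [0-15 ALLOC][16-28 ALLOC][29-29 ALLOC][30-46 ALLOC][47-50 FREE]
Op 8: f = malloc(15) -> f = NULL; heap: [0-15 ALLOC][16-28 ALLOC][29-29 ALLOC][30-46 ALLOC][47-50 FREE]
malloc(50): first-fit scan over [0-15 ALLOC][16-28 ALLOC][29-29 ALLOC][30-46 ALLOC][47-50 FREE] -> NULL

Answer: NULL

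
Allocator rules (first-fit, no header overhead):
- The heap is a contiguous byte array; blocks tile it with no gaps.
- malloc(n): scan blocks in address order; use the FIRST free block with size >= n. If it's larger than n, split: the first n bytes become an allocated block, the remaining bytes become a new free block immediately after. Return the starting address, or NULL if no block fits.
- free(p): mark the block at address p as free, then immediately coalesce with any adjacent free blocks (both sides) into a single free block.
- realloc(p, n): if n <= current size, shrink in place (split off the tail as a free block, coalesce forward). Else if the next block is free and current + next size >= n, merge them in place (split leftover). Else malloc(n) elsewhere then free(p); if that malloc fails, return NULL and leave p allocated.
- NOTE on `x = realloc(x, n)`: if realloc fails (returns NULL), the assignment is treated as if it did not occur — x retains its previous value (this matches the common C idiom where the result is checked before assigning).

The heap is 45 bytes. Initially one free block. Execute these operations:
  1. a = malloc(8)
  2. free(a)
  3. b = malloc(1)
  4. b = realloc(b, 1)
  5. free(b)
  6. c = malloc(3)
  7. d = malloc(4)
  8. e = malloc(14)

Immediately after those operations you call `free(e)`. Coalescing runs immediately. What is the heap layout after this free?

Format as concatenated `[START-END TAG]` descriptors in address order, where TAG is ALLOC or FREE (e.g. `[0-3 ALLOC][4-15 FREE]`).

Answer: [0-2 ALLOC][3-6 ALLOC][7-44 FREE]

Derivation:
Op 1: a = malloc(8) -> a = 0; heap: [0-7 ALLOC][8-44 FREE]
Op 2: free(a) -> (freed a); heap: [0-44 FREE]
Op 3: b = malloc(1) -> b = 0; heap: [0-0 ALLOC][1-44 FREE]
Op 4: b = realloc(b, 1) -> b = 0; heap: [0-0 ALLOC][1-44 FREE]
Op 5: free(b) -> (freed b); heap: [0-44 FREE]
Op 6: c = malloc(3) -> c = 0; heap: [0-2 ALLOC][3-44 FREE]
Op 7: d = malloc(4) -> d = 3; heap: [0-2 ALLOC][3-6 ALLOC][7-44 FREE]
Op 8: e = malloc(14) -> e = 7; heap: [0-2 ALLOC][3-6 ALLOC][7-20 ALLOC][21-44 FREE]
free(e): e = 7 -> block [7-20 ALLOC]; mark free, coalesce with adjacent free neighbors -> [0-2 ALLOC][3-6 ALLOC][7-44 FREE]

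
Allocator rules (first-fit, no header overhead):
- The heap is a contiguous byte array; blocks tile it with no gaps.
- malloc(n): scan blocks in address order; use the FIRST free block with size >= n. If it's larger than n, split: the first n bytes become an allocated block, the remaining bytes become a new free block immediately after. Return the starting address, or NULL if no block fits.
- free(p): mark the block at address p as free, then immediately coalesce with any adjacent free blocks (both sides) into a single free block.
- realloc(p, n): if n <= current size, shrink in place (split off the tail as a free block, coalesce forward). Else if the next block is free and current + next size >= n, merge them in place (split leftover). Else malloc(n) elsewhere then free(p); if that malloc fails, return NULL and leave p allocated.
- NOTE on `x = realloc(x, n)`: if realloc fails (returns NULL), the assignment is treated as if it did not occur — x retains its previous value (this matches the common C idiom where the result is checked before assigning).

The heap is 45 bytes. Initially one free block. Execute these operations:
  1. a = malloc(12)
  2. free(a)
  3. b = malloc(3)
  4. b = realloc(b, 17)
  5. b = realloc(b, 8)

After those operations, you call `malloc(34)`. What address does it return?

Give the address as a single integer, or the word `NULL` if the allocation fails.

Op 1: a = malloc(12) -> a = 0; heap: [0-11 ALLOC][12-44 FREE]
Op 2: free(a) -> (freed a); heap: [0-44 FREE]
Op 3: b = malloc(3) -> b = 0; heap: [0-2 ALLOC][3-44 FREE]
Op 4: b = realloc(b, 17) -> b = 0; heap: [0-16 ALLOC][17-44 FREE]
Op 5: b = realloc(b, 8) -> b = 0; heap: [0-7 ALLOC][8-44 FREE]
malloc(34): first-fit scan over [0-7 ALLOC][8-44 FREE] -> 8

Answer: 8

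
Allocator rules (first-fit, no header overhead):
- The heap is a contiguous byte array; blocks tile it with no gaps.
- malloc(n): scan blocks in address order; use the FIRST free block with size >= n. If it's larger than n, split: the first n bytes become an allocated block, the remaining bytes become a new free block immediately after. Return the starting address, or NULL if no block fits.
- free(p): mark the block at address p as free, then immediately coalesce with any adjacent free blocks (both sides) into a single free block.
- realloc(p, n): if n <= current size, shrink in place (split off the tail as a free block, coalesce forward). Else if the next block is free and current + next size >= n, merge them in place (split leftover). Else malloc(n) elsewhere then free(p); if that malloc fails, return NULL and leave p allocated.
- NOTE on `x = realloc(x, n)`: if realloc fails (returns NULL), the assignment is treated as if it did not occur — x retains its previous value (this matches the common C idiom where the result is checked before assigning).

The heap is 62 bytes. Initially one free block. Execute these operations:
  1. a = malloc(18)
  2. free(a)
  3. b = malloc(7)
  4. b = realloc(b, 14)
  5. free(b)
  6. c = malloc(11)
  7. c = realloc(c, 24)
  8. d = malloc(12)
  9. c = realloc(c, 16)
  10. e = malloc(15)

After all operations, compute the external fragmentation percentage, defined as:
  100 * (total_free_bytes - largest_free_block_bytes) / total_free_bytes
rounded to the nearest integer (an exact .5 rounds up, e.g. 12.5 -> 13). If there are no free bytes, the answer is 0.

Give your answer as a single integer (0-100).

Answer: 42

Derivation:
Op 1: a = malloc(18) -> a = 0; heap: [0-17 ALLOC][18-61 FREE]
Op 2: free(a) -> (freed a); heap: [0-61 FREE]
Op 3: b = malloc(7) -> b = 0; heap: [0-6 ALLOC][7-61 FREE]
Op 4: b = realloc(b, 14) -> b = 0; heap: [0-13 ALLOC][14-61 FREE]
Op 5: free(b) -> (freed b); heap: [0-61 FREE]
Op 6: c = malloc(11) -> c = 0; heap: [0-10 ALLOC][11-61 FREE]
Op 7: c = realloc(c, 24) -> c = 0; heap: [0-23 ALLOC][24-61 FREE]
Op 8: d = malloc(12) -> d = 24; heap: [0-23 ALLOC][24-35 ALLOC][36-61 FREE]
Op 9: c = realloc(c, 16) -> c = 0; heap: [0-15 ALLOC][16-23 FREE][24-35 ALLOC][36-61 FREE]
Op 10: e = malloc(15) -> e = 36; heap: [0-15 ALLOC][16-23 FREE][24-35 ALLOC][36-50 ALLOC][51-61 FREE]
Free blocks: [8 11] total_free=19 largest=11 -> 100*(19-11)/19 = 800/19 ≈ 42.105 -> rounds to 42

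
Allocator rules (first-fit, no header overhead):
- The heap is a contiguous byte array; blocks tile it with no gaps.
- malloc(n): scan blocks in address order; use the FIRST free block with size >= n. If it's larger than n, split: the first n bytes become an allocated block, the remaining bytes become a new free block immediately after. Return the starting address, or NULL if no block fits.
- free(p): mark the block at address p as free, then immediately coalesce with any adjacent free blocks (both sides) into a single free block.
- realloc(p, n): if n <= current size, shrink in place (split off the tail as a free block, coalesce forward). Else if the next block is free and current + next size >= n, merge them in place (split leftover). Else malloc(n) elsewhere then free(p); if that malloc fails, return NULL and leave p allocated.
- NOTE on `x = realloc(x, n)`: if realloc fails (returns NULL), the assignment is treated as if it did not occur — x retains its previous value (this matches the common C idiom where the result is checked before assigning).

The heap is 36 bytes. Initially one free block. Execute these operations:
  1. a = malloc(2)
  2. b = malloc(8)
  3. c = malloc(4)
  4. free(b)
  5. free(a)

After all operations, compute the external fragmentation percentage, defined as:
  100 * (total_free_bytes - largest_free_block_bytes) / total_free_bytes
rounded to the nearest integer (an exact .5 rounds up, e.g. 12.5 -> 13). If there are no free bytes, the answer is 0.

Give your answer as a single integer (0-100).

Op 1: a = malloc(2) -> a = 0; heap: [0-1 ALLOC][2-35 FREE]
Op 2: b = malloc(8) -> b = 2; heap: [0-1 ALLOC][2-9 ALLOC][10-35 FREE]
Op 3: c = malloc(4) -> c = 10; heap: [0-1 ALLOC][2-9 ALLOC][10-13 ALLOC][14-35 FREE]
Op 4: free(b) -> (freed b); heap: [0-1 ALLOC][2-9 FREE][10-13 ALLOC][14-35 FREE]
Op 5: free(a) -> (freed a); heap: [0-9 FREE][10-13 ALLOC][14-35 FREE]
Free blocks: [10 22] total_free=32 largest=22 -> 100*(32-22)/32 = 1000/32 = 31.25 -> rounds to 31

Answer: 31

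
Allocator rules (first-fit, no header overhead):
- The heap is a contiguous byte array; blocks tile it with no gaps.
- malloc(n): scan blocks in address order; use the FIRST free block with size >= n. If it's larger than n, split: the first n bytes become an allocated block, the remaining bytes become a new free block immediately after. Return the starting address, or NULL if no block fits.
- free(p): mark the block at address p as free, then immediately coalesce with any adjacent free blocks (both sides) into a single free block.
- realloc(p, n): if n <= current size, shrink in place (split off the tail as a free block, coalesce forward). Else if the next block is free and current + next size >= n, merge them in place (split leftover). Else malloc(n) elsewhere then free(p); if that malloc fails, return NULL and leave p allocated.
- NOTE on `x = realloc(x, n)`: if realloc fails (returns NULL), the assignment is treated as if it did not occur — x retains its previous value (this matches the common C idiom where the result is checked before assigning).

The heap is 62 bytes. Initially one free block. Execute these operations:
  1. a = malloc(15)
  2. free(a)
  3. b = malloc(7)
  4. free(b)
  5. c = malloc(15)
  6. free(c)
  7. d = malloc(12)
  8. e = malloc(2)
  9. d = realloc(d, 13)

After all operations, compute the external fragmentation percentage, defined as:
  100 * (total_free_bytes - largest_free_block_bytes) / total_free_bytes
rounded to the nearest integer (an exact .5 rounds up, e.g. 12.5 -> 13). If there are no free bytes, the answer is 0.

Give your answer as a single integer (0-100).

Op 1: a = malloc(15) -> a = 0; heap: [0-14 ALLOC][15-61 FREE]
Op 2: free(a) -> (freed a); heap: [0-61 FREE]
Op 3: b = malloc(7) -> b = 0; heap: [0-6 ALLOC][7-61 FREE]
Op 4: free(b) -> (freed b); heap: [0-61 FREE]
Op 5: c = malloc(15) -> c = 0; heap: [0-14 ALLOC][15-61 FREE]
Op 6: free(c) -> (freed c); heap: [0-61 FREE]
Op 7: d = malloc(12) -> d = 0; heap: [0-11 ALLOC][12-61 FREE]
Op 8: e = malloc(2) -> e = 12; heap: [0-11 ALLOC][12-13 ALLOC][14-61 FREE]
Op 9: d = realloc(d, 13) -> d = 14; heap: [0-11 FREE][12-13 ALLOC][14-26 ALLOC][27-61 FREE]
Free blocks: [12 35] total_free=47 largest=35 -> 100*(47-35)/47 = 1200/47 ≈ 25.532 -> rounds to 26

Answer: 26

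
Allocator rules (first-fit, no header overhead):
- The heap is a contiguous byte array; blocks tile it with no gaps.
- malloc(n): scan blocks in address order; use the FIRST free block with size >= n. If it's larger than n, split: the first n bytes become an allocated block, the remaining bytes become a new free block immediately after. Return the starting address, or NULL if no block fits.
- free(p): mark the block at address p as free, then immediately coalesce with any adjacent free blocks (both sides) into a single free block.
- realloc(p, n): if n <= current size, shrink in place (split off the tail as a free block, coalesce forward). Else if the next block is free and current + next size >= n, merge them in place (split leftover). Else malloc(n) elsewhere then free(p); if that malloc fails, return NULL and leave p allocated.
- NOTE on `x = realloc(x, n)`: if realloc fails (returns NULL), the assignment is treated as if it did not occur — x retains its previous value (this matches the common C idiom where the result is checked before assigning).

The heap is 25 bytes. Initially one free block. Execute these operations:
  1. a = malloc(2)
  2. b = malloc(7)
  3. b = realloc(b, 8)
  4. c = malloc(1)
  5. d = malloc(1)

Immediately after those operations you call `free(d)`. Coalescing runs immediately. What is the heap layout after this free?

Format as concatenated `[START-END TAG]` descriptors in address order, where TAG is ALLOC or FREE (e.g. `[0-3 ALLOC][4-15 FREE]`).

Answer: [0-1 ALLOC][2-9 ALLOC][10-10 ALLOC][11-24 FREE]

Derivation:
Op 1: a = malloc(2) -> a = 0; heap: [0-1 ALLOC][2-24 FREE]
Op 2: b = malloc(7) -> b = 2; heap: [0-1 ALLOC][2-8 ALLOC][9-24 FREE]
Op 3: b = realloc(b, 8) -> b = 2; heap: [0-1 ALLOC][2-9 ALLOC][10-24 FREE]
Op 4: c = malloc(1) -> c = 10; heap: [0-1 ALLOC][2-9 ALLOC][10-10 ALLOC][11-24 FREE]
Op 5: d = malloc(1) -> d = 11; heap: [0-1 ALLOC][2-9 ALLOC][10-10 ALLOC][11-11 ALLOC][12-24 FREE]
free(d): d = 11 -> block [11-11 ALLOC]; mark free, coalesce with adjacent free neighbors -> [0-1 ALLOC][2-9 ALLOC][10-10 ALLOC][11-24 FREE]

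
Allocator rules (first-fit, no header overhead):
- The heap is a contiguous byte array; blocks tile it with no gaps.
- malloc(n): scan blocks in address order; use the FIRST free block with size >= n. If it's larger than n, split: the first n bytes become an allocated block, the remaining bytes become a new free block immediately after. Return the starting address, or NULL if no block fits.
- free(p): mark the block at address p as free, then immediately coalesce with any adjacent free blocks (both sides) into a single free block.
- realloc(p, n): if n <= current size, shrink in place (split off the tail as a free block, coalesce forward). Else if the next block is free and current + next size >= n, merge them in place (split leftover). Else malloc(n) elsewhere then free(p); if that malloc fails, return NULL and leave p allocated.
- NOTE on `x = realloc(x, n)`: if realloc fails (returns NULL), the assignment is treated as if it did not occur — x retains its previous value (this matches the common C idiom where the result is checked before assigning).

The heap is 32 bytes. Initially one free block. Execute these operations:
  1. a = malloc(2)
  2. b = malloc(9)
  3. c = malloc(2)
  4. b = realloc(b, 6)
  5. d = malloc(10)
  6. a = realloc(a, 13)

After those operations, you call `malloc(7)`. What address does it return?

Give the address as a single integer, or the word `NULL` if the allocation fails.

Answer: 23

Derivation:
Op 1: a = malloc(2) -> a = 0; heap: [0-1 ALLOC][2-31 FREE]
Op 2: b = malloc(9) -> b = 2; heap: [0-1 ALLOC][2-10 ALLOC][11-31 FREE]
Op 3: c = malloc(2) -> c = 11; heap: [0-1 ALLOC][2-10 ALLOC][11-12 ALLOC][13-31 FREE]
Op 4: b = realloc(b, 6) -> b = 2; heap: [0-1 ALLOC][2-7 ALLOC][8-10 FREE][11-12 ALLOC][13-31 FREE]
Op 5: d = malloc(10) -> d = 13; heap: [0-1 ALLOC][2-7 ALLOC][8-10 FREE][11-12 ALLOC][13-22 ALLOC][23-31 FREE]
Op 6: a = realloc(a, 13) -> NULL (a unchanged); heap: [0-1 ALLOC][2-7 ALLOC][8-10 FREE][11-12 ALLOC][13-22 ALLOC][23-31 FREE]
malloc(7): first-fit scan over [0-1 ALLOC][2-7 ALLOC][8-10 FREE][11-12 ALLOC][13-22 ALLOC][23-31 FREE] -> 23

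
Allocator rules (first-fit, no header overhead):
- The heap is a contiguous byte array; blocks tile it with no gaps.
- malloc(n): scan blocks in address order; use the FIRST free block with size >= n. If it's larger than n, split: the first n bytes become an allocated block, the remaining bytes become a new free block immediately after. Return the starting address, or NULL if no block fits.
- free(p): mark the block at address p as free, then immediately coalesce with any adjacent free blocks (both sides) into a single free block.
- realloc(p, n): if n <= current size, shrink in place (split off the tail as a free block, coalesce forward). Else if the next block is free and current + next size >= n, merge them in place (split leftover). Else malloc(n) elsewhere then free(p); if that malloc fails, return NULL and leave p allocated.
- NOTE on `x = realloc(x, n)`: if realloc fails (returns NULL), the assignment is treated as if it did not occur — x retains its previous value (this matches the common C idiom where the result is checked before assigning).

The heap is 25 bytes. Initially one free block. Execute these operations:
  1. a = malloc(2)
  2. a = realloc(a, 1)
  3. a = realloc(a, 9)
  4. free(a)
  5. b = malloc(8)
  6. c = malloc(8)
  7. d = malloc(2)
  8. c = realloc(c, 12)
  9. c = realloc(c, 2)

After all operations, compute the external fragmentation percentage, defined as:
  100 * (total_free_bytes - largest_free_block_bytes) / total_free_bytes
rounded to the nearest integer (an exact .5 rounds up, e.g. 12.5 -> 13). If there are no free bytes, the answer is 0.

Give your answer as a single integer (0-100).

Answer: 46

Derivation:
Op 1: a = malloc(2) -> a = 0; heap: [0-1 ALLOC][2-24 FREE]
Op 2: a = realloc(a, 1) -> a = 0; heap: [0-0 ALLOC][1-24 FREE]
Op 3: a = realloc(a, 9) -> a = 0; heap: [0-8 ALLOC][9-24 FREE]
Op 4: free(a) -> (freed a); heap: [0-24 FREE]
Op 5: b = malloc(8) -> b = 0; heap: [0-7 ALLOC][8-24 FREE]
Op 6: c = malloc(8) -> c = 8; heap: [0-7 ALLOC][8-15 ALLOC][16-24 FREE]
Op 7: d = malloc(2) -> d = 16; heap: [0-7 ALLOC][8-15 ALLOC][16-17 ALLOC][18-24 FREE]
Op 8: c = realloc(c, 12) -> NULL (c unchanged); heap: [0-7 ALLOC][8-15 ALLOC][16-17 ALLOC][18-24 FREE]
Op 9: c = realloc(c, 2) -> c = 8; heap: [0-7 ALLOC][8-9 ALLOC][10-15 FREE][16-17 ALLOC][18-24 FREE]
Free blocks: [6 7] total_free=13 largest=7 -> 100*(13-7)/13 = 600/13 ≈ 46.154 -> rounds to 46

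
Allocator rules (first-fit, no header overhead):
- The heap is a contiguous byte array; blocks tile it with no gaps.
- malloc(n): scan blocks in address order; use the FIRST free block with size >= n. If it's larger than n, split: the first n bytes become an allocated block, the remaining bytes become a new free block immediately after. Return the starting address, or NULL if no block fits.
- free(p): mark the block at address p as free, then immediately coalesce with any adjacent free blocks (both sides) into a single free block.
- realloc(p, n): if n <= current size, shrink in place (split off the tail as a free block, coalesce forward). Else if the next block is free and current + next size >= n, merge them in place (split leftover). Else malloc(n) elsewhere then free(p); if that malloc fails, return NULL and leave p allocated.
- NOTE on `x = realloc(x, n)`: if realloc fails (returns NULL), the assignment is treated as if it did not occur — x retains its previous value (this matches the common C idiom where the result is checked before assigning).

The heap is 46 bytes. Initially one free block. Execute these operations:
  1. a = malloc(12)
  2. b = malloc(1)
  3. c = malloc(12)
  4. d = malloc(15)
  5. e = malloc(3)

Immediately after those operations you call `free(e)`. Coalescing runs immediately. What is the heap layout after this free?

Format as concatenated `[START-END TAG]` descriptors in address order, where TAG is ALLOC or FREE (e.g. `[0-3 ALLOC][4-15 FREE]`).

Op 1: a = malloc(12) -> a = 0; heap: [0-11 ALLOC][12-45 FREE]
Op 2: b = malloc(1) -> b = 12; heap: [0-11 ALLOC][12-12 ALLOC][13-45 FREE]
Op 3: c = malloc(12) -> c = 13; heap: [0-11 ALLOC][12-12 ALLOC][13-24 ALLOC][25-45 FREE]
Op 4: d = malloc(15) -> d = 25; heap: [0-11 ALLOC][12-12 ALLOC][13-24 ALLOC][25-39 ALLOC][40-45 FREE]
Op 5: e = malloc(3) -> e = 40; heap: [0-11 ALLOC][12-12 ALLOC][13-24 ALLOC][25-39 ALLOC][40-42 ALLOC][43-45 FREE]
free(e): e = 40 -> block [40-42 ALLOC]; mark free, coalesce with adjacent free neighbors -> [0-11 ALLOC][12-12 ALLOC][13-24 ALLOC][25-39 ALLOC][40-45 FREE]

Answer: [0-11 ALLOC][12-12 ALLOC][13-24 ALLOC][25-39 ALLOC][40-45 FREE]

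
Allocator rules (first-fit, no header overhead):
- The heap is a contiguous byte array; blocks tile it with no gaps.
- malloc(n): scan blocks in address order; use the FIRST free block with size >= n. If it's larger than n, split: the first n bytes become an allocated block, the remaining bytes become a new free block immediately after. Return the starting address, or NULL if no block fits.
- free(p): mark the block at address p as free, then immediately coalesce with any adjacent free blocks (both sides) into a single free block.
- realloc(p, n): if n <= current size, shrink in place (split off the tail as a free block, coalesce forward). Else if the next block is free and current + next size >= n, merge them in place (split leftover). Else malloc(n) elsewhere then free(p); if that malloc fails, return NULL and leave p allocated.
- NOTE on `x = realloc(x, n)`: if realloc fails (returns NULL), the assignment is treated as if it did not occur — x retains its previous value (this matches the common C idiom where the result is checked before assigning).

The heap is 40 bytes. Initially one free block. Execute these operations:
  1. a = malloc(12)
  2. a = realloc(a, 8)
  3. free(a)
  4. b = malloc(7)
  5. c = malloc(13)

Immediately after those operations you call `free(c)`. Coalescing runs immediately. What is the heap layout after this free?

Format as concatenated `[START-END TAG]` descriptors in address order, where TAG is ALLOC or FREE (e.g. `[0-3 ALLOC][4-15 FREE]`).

Answer: [0-6 ALLOC][7-39 FREE]

Derivation:
Op 1: a = malloc(12) -> a = 0; heap: [0-11 ALLOC][12-39 FREE]
Op 2: a = realloc(a, 8) -> a = 0; heap: [0-7 ALLOC][8-39 FREE]
Op 3: free(a) -> (freed a); heap: [0-39 FREE]
Op 4: b = malloc(7) -> b = 0; heap: [0-6 ALLOC][7-39 FREE]
Op 5: c = malloc(13) -> c = 7; heap: [0-6 ALLOC][7-19 ALLOC][20-39 FREE]
free(c): c = 7 -> block [7-19 ALLOC]; mark free, coalesce with adjacent free neighbors -> [0-6 ALLOC][7-39 FREE]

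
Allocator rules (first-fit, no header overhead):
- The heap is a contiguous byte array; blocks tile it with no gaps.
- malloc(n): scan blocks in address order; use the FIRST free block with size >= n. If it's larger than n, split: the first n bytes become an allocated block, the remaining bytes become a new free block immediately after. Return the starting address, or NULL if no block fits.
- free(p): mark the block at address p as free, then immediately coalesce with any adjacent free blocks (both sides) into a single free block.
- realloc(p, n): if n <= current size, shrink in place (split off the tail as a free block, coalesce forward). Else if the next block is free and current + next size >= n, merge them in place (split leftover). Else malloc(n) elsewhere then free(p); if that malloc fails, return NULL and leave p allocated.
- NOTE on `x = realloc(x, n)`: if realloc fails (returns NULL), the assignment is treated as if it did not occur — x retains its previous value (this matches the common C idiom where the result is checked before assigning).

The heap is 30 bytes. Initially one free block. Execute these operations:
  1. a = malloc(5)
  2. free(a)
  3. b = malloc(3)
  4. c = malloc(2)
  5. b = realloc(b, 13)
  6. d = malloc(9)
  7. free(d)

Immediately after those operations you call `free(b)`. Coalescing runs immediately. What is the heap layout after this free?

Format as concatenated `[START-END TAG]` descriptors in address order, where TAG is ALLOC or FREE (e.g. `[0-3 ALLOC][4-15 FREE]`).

Answer: [0-2 FREE][3-4 ALLOC][5-29 FREE]

Derivation:
Op 1: a = malloc(5) -> a = 0; heap: [0-4 ALLOC][5-29 FREE]
Op 2: free(a) -> (freed a); heap: [0-29 FREE]
Op 3: b = malloc(3) -> b = 0; heap: [0-2 ALLOC][3-29 FREE]
Op 4: c = malloc(2) -> c = 3; heap: [0-2 ALLOC][3-4 ALLOC][5-29 FREE]
Op 5: b = realloc(b, 13) -> b = 5; heap: [0-2 FREE][3-4 ALLOC][5-17 ALLOC][18-29 FREE]
Op 6: d = malloc(9) -> d = 18; heap: [0-2 FREE][3-4 ALLOC][5-17 ALLOC][18-26 ALLOC][27-29 FREE]
Op 7: free(d) -> (freed d); heap: [0-2 FREE][3-4 ALLOC][5-17 ALLOC][18-29 FREE]
free(b): b = 5 -> block [5-17 ALLOC]; mark free, coalesce with adjacent free neighbors -> [0-2 FREE][3-4 ALLOC][5-29 FREE]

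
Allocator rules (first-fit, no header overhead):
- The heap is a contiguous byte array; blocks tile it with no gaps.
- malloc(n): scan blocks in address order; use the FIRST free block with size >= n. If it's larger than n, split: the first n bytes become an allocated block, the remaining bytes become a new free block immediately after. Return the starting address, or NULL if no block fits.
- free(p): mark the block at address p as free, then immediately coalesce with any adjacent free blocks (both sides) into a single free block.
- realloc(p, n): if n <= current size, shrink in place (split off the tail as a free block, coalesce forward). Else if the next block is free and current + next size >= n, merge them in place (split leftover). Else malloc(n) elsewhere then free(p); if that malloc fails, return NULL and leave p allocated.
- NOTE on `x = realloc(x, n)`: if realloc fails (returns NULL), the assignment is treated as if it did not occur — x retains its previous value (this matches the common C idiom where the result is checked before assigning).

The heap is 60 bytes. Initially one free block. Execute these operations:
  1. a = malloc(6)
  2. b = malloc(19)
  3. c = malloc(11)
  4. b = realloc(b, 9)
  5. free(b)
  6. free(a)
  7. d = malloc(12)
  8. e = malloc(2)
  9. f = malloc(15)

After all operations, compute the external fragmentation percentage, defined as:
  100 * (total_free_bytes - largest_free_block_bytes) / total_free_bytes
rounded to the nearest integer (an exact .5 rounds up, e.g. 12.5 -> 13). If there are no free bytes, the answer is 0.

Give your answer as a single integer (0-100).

Answer: 45

Derivation:
Op 1: a = malloc(6) -> a = 0; heap: [0-5 ALLOC][6-59 FREE]
Op 2: b = malloc(19) -> b = 6; heap: [0-5 ALLOC][6-24 ALLOC][25-59 FREE]
Op 3: c = malloc(11) -> c = 25; heap: [0-5 ALLOC][6-24 ALLOC][25-35 ALLOC][36-59 FREE]
Op 4: b = realloc(b, 9) -> b = 6; heap: [0-5 ALLOC][6-14 ALLOC][15-24 FREE][25-35 ALLOC][36-59 FREE]
Op 5: free(b) -> (freed b); heap: [0-5 ALLOC][6-24 FREE][25-35 ALLOC][36-59 FREE]
Op 6: free(a) -> (freed a); heap: [0-24 FREE][25-35 ALLOC][36-59 FREE]
Op 7: d = malloc(12) -> d = 0; heap: [0-11 ALLOC][12-24 FREE][25-35 ALLOC][36-59 FREE]
Op 8: e = malloc(2) -> e = 12; heap: [0-11 ALLOC][12-13 ALLOC][14-24 FREE][25-35 ALLOC][36-59 FREE]
Op 9: f = malloc(15) -> f = 36; heap: [0-11 ALLOC][12-13 ALLOC][14-24 FREE][25-35 ALLOC][36-50 ALLOC][51-59 FREE]
Free blocks: [11 9] total_free=20 largest=11 -> 100*(20-11)/20 = 900/20 = 45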